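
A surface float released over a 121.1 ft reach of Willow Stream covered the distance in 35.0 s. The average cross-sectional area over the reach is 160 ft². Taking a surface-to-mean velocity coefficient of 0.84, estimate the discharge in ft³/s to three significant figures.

465 ft³/s

v_surface = L / t̄ = 121.1 / 35 = 3.460 ft/s
v_mean = 0.84 × 3.460 = 2.906 ft/s
Q = A × v_mean = 160 × 2.906 = 465.0 ft³/s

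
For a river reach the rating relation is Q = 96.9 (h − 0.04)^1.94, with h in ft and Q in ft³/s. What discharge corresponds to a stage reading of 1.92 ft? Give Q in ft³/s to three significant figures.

Q = 96.9 × (1.92 − 0.04)^1.94 = 96.9 × 1.88^1.94 = 329.8 ft³/s

330 ft³/s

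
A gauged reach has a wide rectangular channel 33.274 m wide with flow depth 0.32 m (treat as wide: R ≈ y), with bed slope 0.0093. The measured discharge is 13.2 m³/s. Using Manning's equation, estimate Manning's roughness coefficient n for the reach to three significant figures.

0.0364

A = b·y = 33.274 × 0.32 = 10.65 m²
Wide channel: R ≈ y = 0.32 m
n = (1/Q)·A·R^(2/3)·S^(1/2) = (1/13.2) × 10.65 × 0.4678 × 0.09644 = 0.03639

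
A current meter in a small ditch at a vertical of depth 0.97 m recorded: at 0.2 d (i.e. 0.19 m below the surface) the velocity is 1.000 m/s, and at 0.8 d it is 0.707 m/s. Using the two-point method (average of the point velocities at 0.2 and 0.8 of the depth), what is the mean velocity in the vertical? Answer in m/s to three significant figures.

0.854 m/s

v̄ = (1.000 + 0.707) / 2 = 0.8535 m/s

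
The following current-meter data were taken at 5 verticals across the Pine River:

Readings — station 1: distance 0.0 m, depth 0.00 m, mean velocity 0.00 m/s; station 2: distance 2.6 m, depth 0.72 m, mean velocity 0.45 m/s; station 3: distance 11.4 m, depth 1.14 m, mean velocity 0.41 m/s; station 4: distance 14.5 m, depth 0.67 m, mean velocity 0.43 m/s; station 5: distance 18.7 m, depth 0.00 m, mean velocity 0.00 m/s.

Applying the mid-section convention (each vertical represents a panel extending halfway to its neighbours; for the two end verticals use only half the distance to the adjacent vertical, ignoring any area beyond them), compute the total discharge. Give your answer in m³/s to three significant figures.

w_2 = (11.4 − 0.0)/2 = 5.7 m; q_2 = 0.45 × 0.72 × 5.7 = 1.847 m³/s
w_3 = (14.5 − 2.6)/2 = 5.95 m; q_3 = 0.41 × 1.14 × 5.95 = 2.781 m³/s
w_4 = (18.7 − 11.4)/2 = 3.65 m; q_4 = 0.43 × 0.67 × 3.65 = 1.052 m³/s
Stations 1, 5 contribute zero (depth or velocity is 0).
Q = Σ qᵢ = 5.679 m³/s

5.68 m³/s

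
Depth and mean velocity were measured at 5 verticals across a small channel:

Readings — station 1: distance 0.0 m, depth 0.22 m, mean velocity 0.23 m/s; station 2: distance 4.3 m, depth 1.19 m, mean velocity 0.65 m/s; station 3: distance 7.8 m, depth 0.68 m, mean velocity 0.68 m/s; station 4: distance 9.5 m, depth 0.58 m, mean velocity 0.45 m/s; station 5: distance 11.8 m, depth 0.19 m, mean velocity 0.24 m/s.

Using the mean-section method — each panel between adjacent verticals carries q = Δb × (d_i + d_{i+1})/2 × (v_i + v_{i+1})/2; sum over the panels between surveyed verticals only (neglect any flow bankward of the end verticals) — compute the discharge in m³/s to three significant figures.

4.42 m³/s

Panel 1-2: Δb = 4.3 m, d̄ = (0.22+1.19)/2 = 0.705, v̄ = (0.23+0.65)/2 = 0.44 → q = 4.3×0.705×0.44 = 1.334 m³/s
Panel 2-3: Δb = 3.5 m, d̄ = (1.19+0.68)/2 = 0.935, v̄ = (0.65+0.68)/2 = 0.665 → q = 3.5×0.935×0.665 = 2.176 m³/s
Panel 3-4: Δb = 1.7 m, d̄ = (0.68+0.58)/2 = 0.63, v̄ = (0.68+0.45)/2 = 0.565 → q = 1.7×0.63×0.565 = 0.6051 m³/s
Panel 4-5: Δb = 2.3 m, d̄ = (0.58+0.19)/2 = 0.385, v̄ = (0.45+0.24)/2 = 0.345 → q = 2.3×0.385×0.345 = 0.3055 m³/s
Q = Σ q = 4.421 m³/s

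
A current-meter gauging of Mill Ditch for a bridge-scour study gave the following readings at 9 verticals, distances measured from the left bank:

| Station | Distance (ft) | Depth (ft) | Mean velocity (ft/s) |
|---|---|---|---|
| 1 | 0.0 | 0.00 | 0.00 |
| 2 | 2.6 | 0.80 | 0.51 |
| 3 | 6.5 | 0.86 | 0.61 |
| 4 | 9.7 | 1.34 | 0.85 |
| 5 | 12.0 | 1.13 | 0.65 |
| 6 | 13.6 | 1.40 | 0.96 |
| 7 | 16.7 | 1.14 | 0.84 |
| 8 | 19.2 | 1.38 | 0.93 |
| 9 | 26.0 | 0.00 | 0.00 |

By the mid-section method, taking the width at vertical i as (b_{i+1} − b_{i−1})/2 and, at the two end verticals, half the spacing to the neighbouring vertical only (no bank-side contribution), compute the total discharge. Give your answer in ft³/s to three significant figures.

w_2 = (6.5 − 0.0)/2 = 3.25 ft; q_2 = 0.51 × 0.80 × 3.25 = 1.326 ft³/s
w_3 = (9.7 − 2.6)/2 = 3.55 ft; q_3 = 0.61 × 0.86 × 3.55 = 1.862 ft³/s
w_4 = (12.0 − 6.5)/2 = 2.75 ft; q_4 = 0.85 × 1.34 × 2.75 = 3.132 ft³/s
w_5 = (13.6 − 9.7)/2 = 1.95 ft; q_5 = 0.65 × 1.13 × 1.95 = 1.432 ft³/s
w_6 = (16.7 − 12.0)/2 = 2.35 ft; q_6 = 0.96 × 1.40 × 2.35 = 3.158 ft³/s
w_7 = (19.2 − 13.6)/2 = 2.8 ft; q_7 = 0.84 × 1.14 × 2.8 = 2.681 ft³/s
w_8 = (26.0 − 16.7)/2 = 4.65 ft; q_8 = 0.93 × 1.38 × 4.65 = 5.968 ft³/s
Stations 1, 9 contribute zero (depth or velocity is 0).
Q = Σ qᵢ = 19.56 ft³/s

19.6 ft³/s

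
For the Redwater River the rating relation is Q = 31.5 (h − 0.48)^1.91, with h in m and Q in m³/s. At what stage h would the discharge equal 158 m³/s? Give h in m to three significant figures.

2.81 m

h − h₀ = (Q/C)^(1/b) = (158/31.5)^(1/1.91) = 2.326 m
h = 0.48 + 2.326 = 2.806 m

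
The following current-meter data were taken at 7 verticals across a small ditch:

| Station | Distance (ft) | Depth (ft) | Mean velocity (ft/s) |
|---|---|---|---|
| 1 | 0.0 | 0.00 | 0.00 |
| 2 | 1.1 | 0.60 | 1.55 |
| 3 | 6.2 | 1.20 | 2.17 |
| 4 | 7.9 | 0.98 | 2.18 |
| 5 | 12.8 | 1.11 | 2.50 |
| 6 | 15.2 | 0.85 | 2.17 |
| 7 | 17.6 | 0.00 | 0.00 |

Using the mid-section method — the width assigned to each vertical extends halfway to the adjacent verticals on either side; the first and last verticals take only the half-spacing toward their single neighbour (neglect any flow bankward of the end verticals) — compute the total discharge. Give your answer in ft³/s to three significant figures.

w_2 = (6.2 − 0.0)/2 = 3.1 ft; q_2 = 1.55 × 0.60 × 3.1 = 2.883 ft³/s
w_3 = (7.9 − 1.1)/2 = 3.4 ft; q_3 = 2.17 × 1.20 × 3.4 = 8.854 ft³/s
w_4 = (12.8 − 6.2)/2 = 3.3 ft; q_4 = 2.18 × 0.98 × 3.3 = 7.050 ft³/s
w_5 = (15.2 − 7.9)/2 = 3.65 ft; q_5 = 2.50 × 1.11 × 3.65 = 10.13 ft³/s
w_6 = (17.6 − 12.8)/2 = 2.4 ft; q_6 = 2.17 × 0.85 × 2.4 = 4.427 ft³/s
Stations 1, 7 contribute zero (depth or velocity is 0).
Q = Σ qᵢ = 33.34 ft³/s

33.3 ft³/s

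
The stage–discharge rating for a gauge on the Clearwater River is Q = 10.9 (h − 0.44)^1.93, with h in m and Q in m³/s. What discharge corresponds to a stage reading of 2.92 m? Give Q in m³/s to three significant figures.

Q = 10.9 × (2.92 − 0.44)^1.93 = 10.9 × 2.48^1.93 = 62.91 m³/s

62.9 m³/s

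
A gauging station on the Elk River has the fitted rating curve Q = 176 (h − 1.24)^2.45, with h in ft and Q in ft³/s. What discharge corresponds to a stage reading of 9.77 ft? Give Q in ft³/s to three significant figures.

Q = 176 × (9.77 − 1.24)^2.45 = 176 × 8.53^2.45 = 33600 ft³/s

33600 ft³/s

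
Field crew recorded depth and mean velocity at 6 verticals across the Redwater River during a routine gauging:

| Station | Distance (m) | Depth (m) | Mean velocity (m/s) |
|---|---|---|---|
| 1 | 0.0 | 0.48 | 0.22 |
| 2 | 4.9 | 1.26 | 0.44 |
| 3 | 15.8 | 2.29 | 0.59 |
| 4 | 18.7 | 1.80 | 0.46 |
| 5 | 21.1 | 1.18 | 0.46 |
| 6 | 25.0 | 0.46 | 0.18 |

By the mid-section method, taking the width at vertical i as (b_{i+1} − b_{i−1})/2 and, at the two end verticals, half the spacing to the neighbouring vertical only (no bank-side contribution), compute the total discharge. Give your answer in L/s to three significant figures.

w_1 = (4.9 − 0.0)/2 = 2.45 m; q_1 = 0.22 × 0.48 × 2.45 = 0.2587 m³/s
w_2 = (15.8 − 0.0)/2 = 7.9 m; q_2 = 0.44 × 1.26 × 7.9 = 4.380 m³/s
w_3 = (18.7 − 4.9)/2 = 6.9 m; q_3 = 0.59 × 2.29 × 6.9 = 9.323 m³/s
w_4 = (21.1 − 15.8)/2 = 2.65 m; q_4 = 0.46 × 1.80 × 2.65 = 2.194 m³/s
w_5 = (25.0 − 18.7)/2 = 3.15 m; q_5 = 0.46 × 1.18 × 3.15 = 1.710 m³/s
w_6 = (25.0 − 21.1)/2 = 1.95 m; q_6 = 0.18 × 0.46 × 1.95 = 0.1615 m³/s
Q = Σ qᵢ = 18.03 m³/s
= 18.03 × 1000 = 18030 L/s

18000 L/s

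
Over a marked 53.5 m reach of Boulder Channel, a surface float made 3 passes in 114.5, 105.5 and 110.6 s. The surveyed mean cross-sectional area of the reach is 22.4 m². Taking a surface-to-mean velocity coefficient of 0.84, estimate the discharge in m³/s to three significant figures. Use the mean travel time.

9.13 m³/s

t̄ = (114.5 + 105.5 + 110.6) / 3 = 110.2 s
v_surface = L / t̄ = 53.5 / 110.2 = 0.4855 m/s
v_mean = 0.84 × 0.4855 = 0.4078 m/s
Q = A × v_mean = 22.4 × 0.4078 = 9.135 m³/s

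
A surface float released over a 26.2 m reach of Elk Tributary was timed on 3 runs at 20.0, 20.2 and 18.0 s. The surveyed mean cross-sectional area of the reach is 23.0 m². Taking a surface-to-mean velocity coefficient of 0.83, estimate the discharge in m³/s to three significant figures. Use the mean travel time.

t̄ = (20.0 + 20.2 + 18.0) / 3 = 19.4 s
v_surface = L / t̄ = 26.2 / 19.4 = 1.351 m/s
v_mean = 0.83 × 1.351 = 1.121 m/s
Q = A × v_mean = 23.0 × 1.121 = 25.78 m³/s

25.8 m³/s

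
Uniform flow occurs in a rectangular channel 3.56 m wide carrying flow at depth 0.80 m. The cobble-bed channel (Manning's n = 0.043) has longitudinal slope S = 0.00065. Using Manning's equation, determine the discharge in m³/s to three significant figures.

A = b·y = 3.56 × 0.80 = 2.848 m²
P = b + 2y = 3.56 + 2×0.80 = 5.160 m
R = A/P = 2.848/5.160 = 0.5519 m
Q = (1/n)·A·R^(2/3)·S^(1/2) = (1/0.043) × 2.848 × 0.5519^(2/3) × 0.00065^(1/2) = 1.136 m³/s

1.14 m³/s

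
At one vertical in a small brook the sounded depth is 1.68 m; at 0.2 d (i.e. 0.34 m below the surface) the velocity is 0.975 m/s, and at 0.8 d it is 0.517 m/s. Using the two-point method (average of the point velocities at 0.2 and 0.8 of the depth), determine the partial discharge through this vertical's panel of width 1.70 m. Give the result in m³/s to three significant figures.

v̄ = (0.975 + 0.517) / 2 = 0.7460 m/s
q = v̄ × d × w = 0.7460 × 1.68 × 1.70 = 2.131 m³/s

2.13 m³/s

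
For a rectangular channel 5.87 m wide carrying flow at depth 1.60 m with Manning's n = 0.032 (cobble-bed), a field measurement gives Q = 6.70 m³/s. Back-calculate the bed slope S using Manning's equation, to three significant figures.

A = b·y = 5.87 × 1.60 = 9.392 m²
P = b + 2y = 5.87 + 2×1.60 = 9.070 m
R = A/P = 9.392/9.070 = 1.036 m
S = (Q·n / (1·A·R^(2/3)))² = (6.70×0.032 / (1×9.392×1.024))² = 0.0004974

0.000497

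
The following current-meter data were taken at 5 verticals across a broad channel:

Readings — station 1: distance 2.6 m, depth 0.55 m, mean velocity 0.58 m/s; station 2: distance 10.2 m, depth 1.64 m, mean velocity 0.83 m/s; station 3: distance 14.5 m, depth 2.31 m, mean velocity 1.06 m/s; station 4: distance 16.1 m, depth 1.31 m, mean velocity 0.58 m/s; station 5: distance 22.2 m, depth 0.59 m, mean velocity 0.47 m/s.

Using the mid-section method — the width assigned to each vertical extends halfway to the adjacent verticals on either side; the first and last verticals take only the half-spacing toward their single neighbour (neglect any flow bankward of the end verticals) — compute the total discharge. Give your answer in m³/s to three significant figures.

20.3 m³/s

w_1 = (10.2 − 2.6)/2 = 3.8 m; q_1 = 0.58 × 0.55 × 3.8 = 1.212 m³/s
w_2 = (14.5 − 2.6)/2 = 5.95 m; q_2 = 0.83 × 1.64 × 5.95 = 8.099 m³/s
w_3 = (16.1 − 10.2)/2 = 2.95 m; q_3 = 1.06 × 2.31 × 2.95 = 7.223 m³/s
w_4 = (22.2 − 14.5)/2 = 3.85 m; q_4 = 0.58 × 1.31 × 3.85 = 2.925 m³/s
w_5 = (22.2 − 16.1)/2 = 3.05 m; q_5 = 0.47 × 0.59 × 3.05 = 0.8458 m³/s
Q = Σ qᵢ = 20.31 m³/s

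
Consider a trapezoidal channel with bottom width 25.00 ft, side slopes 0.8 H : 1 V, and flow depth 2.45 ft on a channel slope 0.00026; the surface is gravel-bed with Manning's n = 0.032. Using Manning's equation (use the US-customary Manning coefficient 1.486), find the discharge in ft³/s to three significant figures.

81.4 ft³/s

A = (b + z·y)·y = (25.00 + 0.8×2.45)×2.45 = 66.05 ft²
P = b + 2y√(1+z²) = 25.00 + 2×2.45×√(1+0.8²) = 31.28 ft
R = A/P = 66.05/31.28 = 2.112 ft
Q = (1.486/n)·A·R^(2/3)·S^(1/2) = (1.486/0.032) × 66.05 × 2.112^(2/3) × 0.00026^(1/2) = 81.41 ft³/s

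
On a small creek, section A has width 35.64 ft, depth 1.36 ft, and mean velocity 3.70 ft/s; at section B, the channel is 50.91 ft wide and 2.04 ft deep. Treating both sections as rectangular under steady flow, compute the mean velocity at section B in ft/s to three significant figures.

1.73 ft/s

Q = A₁V₁ = (35.64×1.36) × 3.70 = 179.3 ft³/s
A₂ = 50.91 × 2.04 = 103.9 ft²
V₂ = Q/A₂ = 179.3/103.9 = 1.727 ft/s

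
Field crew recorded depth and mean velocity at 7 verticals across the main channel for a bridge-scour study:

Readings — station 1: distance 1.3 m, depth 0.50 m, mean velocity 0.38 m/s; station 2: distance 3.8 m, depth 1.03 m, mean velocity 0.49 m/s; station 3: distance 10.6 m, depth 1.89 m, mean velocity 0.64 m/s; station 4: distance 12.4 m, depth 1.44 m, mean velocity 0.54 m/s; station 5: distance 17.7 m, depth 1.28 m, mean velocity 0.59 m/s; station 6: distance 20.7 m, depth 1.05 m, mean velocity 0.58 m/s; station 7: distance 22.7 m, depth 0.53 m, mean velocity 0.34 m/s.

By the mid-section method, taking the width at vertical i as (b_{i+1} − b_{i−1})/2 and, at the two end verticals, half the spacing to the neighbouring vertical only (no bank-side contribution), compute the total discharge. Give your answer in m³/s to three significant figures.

w_1 = (3.8 − 1.3)/2 = 1.25 m; q_1 = 0.38 × 0.50 × 1.25 = 0.2375 m³/s
w_2 = (10.6 − 1.3)/2 = 4.65 m; q_2 = 0.49 × 1.03 × 4.65 = 2.347 m³/s
w_3 = (12.4 − 3.8)/2 = 4.3 m; q_3 = 0.64 × 1.89 × 4.3 = 5.201 m³/s
w_4 = (17.7 − 10.6)/2 = 3.55 m; q_4 = 0.54 × 1.44 × 3.55 = 2.760 m³/s
w_5 = (20.7 − 12.4)/2 = 4.15 m; q_5 = 0.59 × 1.28 × 4.15 = 3.134 m³/s
w_6 = (22.7 − 17.7)/2 = 2.5 m; q_6 = 0.58 × 1.05 × 2.5 = 1.523 m³/s
w_7 = (22.7 − 20.7)/2 = 1 m; q_7 = 0.34 × 0.53 × 1 = 0.1802 m³/s
Q = Σ qᵢ = 15.38 m³/s

15.4 m³/s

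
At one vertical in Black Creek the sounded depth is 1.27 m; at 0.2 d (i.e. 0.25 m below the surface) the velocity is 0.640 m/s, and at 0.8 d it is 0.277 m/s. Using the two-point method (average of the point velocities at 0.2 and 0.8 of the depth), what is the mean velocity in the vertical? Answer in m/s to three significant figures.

0.459 m/s

v̄ = (0.640 + 0.277) / 2 = 0.4585 m/s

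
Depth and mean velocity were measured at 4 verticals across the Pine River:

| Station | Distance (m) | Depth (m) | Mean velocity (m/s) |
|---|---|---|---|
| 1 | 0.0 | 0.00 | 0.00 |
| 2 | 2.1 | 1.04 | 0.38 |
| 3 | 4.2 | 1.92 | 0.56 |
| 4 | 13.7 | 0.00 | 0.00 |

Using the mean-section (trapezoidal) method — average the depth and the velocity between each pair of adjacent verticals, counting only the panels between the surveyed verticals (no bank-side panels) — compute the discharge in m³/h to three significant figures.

Panel 1-2: Δb = 2.1 m, d̄ = (0.00+1.04)/2 = 0.52, v̄ = (0.00+0.38)/2 = 0.19 → q = 2.1×0.52×0.19 = 0.2075 m³/s
Panel 2-3: Δb = 2.1 m, d̄ = (1.04+1.92)/2 = 1.48, v̄ = (0.38+0.56)/2 = 0.47 → q = 2.1×1.48×0.47 = 1.461 m³/s
Panel 3-4: Δb = 9.5 m, d̄ = (1.92+0.00)/2 = 0.96, v̄ = (0.56+0.00)/2 = 0.28 → q = 9.5×0.96×0.28 = 2.554 m³/s
Q = Σ q = 4.222 m³/s
= 4.222 × 3600 = 15200 m³/h

15200 m³/h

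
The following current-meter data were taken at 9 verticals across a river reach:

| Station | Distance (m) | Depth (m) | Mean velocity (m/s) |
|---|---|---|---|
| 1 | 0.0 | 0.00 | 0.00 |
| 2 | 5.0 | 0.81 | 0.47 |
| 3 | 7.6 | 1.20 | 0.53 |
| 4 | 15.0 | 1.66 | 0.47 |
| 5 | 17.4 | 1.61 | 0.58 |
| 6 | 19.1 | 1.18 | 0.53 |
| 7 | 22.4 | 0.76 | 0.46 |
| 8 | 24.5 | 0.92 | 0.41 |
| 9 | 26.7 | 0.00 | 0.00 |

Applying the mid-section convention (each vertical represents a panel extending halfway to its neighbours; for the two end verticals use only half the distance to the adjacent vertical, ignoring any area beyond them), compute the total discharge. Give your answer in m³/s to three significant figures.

13.7 m³/s

w_2 = (7.6 − 0.0)/2 = 3.8 m; q_2 = 0.47 × 0.81 × 3.8 = 1.447 m³/s
w_3 = (15.0 − 5.0)/2 = 5 m; q_3 = 0.53 × 1.20 × 5 = 3.180 m³/s
w_4 = (17.4 − 7.6)/2 = 4.9 m; q_4 = 0.47 × 1.66 × 4.9 = 3.823 m³/s
w_5 = (19.1 − 15.0)/2 = 2.05 m; q_5 = 0.58 × 1.61 × 2.05 = 1.914 m³/s
w_6 = (22.4 − 17.4)/2 = 2.5 m; q_6 = 0.53 × 1.18 × 2.5 = 1.564 m³/s
w_7 = (24.5 − 19.1)/2 = 2.7 m; q_7 = 0.46 × 0.76 × 2.7 = 0.9439 m³/s
w_8 = (26.7 − 22.4)/2 = 2.15 m; q_8 = 0.41 × 0.92 × 2.15 = 0.8110 m³/s
Stations 1, 9 contribute zero (depth or velocity is 0).
Q = Σ qᵢ = 13.68 m³/s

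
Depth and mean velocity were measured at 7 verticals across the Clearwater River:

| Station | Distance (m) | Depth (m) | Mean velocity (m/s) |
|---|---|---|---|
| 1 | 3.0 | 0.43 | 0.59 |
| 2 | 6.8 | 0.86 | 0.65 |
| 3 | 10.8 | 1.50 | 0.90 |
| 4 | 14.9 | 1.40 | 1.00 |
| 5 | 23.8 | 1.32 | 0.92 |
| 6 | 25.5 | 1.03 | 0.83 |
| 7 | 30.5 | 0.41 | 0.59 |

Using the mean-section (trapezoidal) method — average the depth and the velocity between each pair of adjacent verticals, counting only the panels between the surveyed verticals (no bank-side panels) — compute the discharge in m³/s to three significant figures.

26.7 m³/s

Panel 1-2: Δb = 3.8 m, d̄ = (0.43+0.86)/2 = 0.645, v̄ = (0.59+0.65)/2 = 0.62 → q = 3.8×0.645×0.62 = 1.520 m³/s
Panel 2-3: Δb = 4 m, d̄ = (0.86+1.50)/2 = 1.18, v̄ = (0.65+0.90)/2 = 0.775 → q = 4×1.18×0.775 = 3.658 m³/s
Panel 3-4: Δb = 4.1 m, d̄ = (1.50+1.40)/2 = 1.45, v̄ = (0.90+1.00)/2 = 0.95 → q = 4.1×1.45×0.95 = 5.648 m³/s
Panel 4-5: Δb = 8.9 m, d̄ = (1.40+1.32)/2 = 1.36, v̄ = (1.00+0.92)/2 = 0.96 → q = 8.9×1.36×0.96 = 11.62 m³/s
Panel 5-6: Δb = 1.7 m, d̄ = (1.32+1.03)/2 = 1.175, v̄ = (0.92+0.83)/2 = 0.875 → q = 1.7×1.175×0.875 = 1.748 m³/s
Panel 6-7: Δb = 5 m, d̄ = (1.03+0.41)/2 = 0.72, v̄ = (0.83+0.59)/2 = 0.71 → q = 5×0.72×0.71 = 2.556 m³/s
Q = Σ q = 26.75 m³/s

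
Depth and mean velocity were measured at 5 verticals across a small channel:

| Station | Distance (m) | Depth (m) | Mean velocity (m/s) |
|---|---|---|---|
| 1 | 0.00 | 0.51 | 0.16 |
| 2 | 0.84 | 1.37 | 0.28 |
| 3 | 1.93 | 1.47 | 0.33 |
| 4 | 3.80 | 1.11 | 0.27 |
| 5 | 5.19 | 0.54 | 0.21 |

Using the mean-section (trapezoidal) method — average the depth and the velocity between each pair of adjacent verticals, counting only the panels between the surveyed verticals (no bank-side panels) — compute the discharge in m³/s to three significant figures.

1.64 m³/s

Panel 1-2: Δb = 0.84 m, d̄ = (0.51+1.37)/2 = 0.94, v̄ = (0.16+0.28)/2 = 0.22 → q = 0.84×0.94×0.22 = 0.1737 m³/s
Panel 2-3: Δb = 1.09 m, d̄ = (1.37+1.47)/2 = 1.42, v̄ = (0.28+0.33)/2 = 0.305 → q = 1.09×1.42×0.305 = 0.4721 m³/s
Panel 3-4: Δb = 1.87 m, d̄ = (1.47+1.11)/2 = 1.29, v̄ = (0.33+0.27)/2 = 0.3 → q = 1.87×1.29×0.3 = 0.7237 m³/s
Panel 4-5: Δb = 1.39 m, d̄ = (1.11+0.54)/2 = 0.825, v̄ = (0.27+0.21)/2 = 0.24 → q = 1.39×0.825×0.24 = 0.2752 m³/s
Q = Σ q = 1.645 m³/s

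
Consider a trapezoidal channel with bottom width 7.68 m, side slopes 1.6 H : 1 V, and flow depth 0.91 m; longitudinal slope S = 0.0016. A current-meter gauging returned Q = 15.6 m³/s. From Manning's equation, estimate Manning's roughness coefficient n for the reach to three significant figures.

A = (b + z·y)·y = (7.68 + 1.6×0.91)×0.91 = 8.314 m²
P = b + 2y√(1+z²) = 7.68 + 2×0.91×√(1+1.6²) = 11.11 m
R = A/P = 8.314/11.11 = 0.7480 m
n = (1/Q)·A·R^(2/3)·S^(1/2) = (1/15.6) × 8.314 × 0.8240 × 0.04000 = 0.01757

0.0176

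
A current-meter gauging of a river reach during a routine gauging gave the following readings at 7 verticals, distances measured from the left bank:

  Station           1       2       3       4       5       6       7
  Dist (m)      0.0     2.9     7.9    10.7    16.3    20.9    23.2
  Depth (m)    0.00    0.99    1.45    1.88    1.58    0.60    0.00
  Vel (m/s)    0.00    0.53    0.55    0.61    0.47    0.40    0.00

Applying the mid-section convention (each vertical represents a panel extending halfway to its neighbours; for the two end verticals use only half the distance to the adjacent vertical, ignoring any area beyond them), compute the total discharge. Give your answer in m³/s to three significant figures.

14.6 m³/s

w_2 = (7.9 − 0.0)/2 = 3.95 m; q_2 = 0.53 × 0.99 × 3.95 = 2.073 m³/s
w_3 = (10.7 − 2.9)/2 = 3.9 m; q_3 = 0.55 × 1.45 × 3.9 = 3.110 m³/s
w_4 = (16.3 − 7.9)/2 = 4.2 m; q_4 = 0.61 × 1.88 × 4.2 = 4.817 m³/s
w_5 = (20.9 − 10.7)/2 = 5.1 m; q_5 = 0.47 × 1.58 × 5.1 = 3.787 m³/s
w_6 = (23.2 − 16.3)/2 = 3.45 m; q_6 = 0.40 × 0.60 × 3.45 = 0.8280 m³/s
Stations 1, 7 contribute zero (depth or velocity is 0).
Q = Σ qᵢ = 14.61 m³/s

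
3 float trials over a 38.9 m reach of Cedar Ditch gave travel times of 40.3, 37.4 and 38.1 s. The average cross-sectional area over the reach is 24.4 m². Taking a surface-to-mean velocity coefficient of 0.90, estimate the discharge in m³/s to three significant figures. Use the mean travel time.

22.1 m³/s

t̄ = (40.3 + 37.4 + 38.1) / 3 = 38.6 s
v_surface = L / t̄ = 38.9 / 38.6 = 1.008 m/s
v_mean = 0.90 × 1.008 = 0.9070 m/s
Q = A × v_mean = 24.4 × 0.9070 = 22.13 m³/s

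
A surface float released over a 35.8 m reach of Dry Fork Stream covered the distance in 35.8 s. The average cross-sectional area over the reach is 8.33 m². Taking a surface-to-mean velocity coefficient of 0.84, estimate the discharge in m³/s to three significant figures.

v_surface = L / t̄ = 35.8 / 35.8 = 1.000 m/s
v_mean = 0.84 × 1.000 = 0.8400 m/s
Q = A × v_mean = 8.33 × 0.8400 = 6.997 m³/s

7.00 m³/s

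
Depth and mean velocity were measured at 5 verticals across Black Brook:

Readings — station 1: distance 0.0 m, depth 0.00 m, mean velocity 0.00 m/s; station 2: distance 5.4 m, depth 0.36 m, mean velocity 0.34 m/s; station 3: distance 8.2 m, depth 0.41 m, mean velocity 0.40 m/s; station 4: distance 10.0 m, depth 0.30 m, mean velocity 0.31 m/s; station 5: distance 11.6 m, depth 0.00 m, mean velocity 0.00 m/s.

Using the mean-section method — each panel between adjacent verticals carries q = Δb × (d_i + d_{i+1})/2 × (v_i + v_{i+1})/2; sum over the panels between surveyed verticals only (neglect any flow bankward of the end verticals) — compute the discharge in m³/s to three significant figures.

0.828 m³/s

Panel 1-2: Δb = 5.4 m, d̄ = (0.00+0.36)/2 = 0.18, v̄ = (0.00+0.34)/2 = 0.17 → q = 5.4×0.18×0.17 = 0.1652 m³/s
Panel 2-3: Δb = 2.8 m, d̄ = (0.36+0.41)/2 = 0.385, v̄ = (0.34+0.40)/2 = 0.37 → q = 2.8×0.385×0.37 = 0.3989 m³/s
Panel 3-4: Δb = 1.8 m, d̄ = (0.41+0.30)/2 = 0.355, v̄ = (0.40+0.31)/2 = 0.355 → q = 1.8×0.355×0.355 = 0.2268 m³/s
Panel 4-5: Δb = 1.6 m, d̄ = (0.30+0.00)/2 = 0.15, v̄ = (0.31+0.00)/2 = 0.155 → q = 1.6×0.15×0.155 = 0.03720 m³/s
Q = Σ q = 0.8281 m³/s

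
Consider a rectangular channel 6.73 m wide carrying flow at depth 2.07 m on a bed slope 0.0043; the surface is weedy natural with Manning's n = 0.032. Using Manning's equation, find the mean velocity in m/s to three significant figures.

2.42 m/s

A = b·y = 6.73 × 2.07 = 13.93 m²
P = b + 2y = 6.73 + 2×2.07 = 10.87 m
R = A/P = 13.93/10.87 = 1.282 m
Q = (1/n)·A·R^(2/3)·S^(1/2) = (1/0.032) × 13.93 × 1.282^(2/3) × 0.0043^(1/2) = 33.68 m³/s
V = Q/A = 33.68/13.93 = 2.418 m/s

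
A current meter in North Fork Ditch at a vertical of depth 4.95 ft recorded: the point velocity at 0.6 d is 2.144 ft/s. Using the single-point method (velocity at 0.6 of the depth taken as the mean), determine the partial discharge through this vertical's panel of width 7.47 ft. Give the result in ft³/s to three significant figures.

79.3 ft³/s

v̄ = v₀.₆ = 2.144 ft/s
q = v̄ × d × w = 2.144 × 4.95 × 7.47 = 79.28 ft³/s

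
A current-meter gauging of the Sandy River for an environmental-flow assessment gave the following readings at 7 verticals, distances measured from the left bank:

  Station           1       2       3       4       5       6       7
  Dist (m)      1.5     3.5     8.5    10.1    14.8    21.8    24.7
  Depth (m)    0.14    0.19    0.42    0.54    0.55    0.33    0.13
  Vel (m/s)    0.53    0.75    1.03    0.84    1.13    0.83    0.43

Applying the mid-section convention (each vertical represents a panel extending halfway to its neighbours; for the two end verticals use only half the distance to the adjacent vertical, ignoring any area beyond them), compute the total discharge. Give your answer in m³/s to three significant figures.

8.50 m³/s

w_1 = (3.5 − 1.5)/2 = 1 m; q_1 = 0.53 × 0.14 × 1 = 0.07420 m³/s
w_2 = (8.5 − 1.5)/2 = 3.5 m; q_2 = 0.75 × 0.19 × 3.5 = 0.4988 m³/s
w_3 = (10.1 − 3.5)/2 = 3.3 m; q_3 = 1.03 × 0.42 × 3.3 = 1.428 m³/s
w_4 = (14.8 − 8.5)/2 = 3.15 m; q_4 = 0.84 × 0.54 × 3.15 = 1.429 m³/s
w_5 = (21.8 − 10.1)/2 = 5.85 m; q_5 = 1.13 × 0.55 × 5.85 = 3.636 m³/s
w_6 = (24.7 − 14.8)/2 = 4.95 m; q_6 = 0.83 × 0.33 × 4.95 = 1.356 m³/s
w_7 = (24.7 − 21.8)/2 = 1.45 m; q_7 = 0.43 × 0.13 × 1.45 = 0.08106 m³/s
Q = Σ qᵢ = 8.502 m³/s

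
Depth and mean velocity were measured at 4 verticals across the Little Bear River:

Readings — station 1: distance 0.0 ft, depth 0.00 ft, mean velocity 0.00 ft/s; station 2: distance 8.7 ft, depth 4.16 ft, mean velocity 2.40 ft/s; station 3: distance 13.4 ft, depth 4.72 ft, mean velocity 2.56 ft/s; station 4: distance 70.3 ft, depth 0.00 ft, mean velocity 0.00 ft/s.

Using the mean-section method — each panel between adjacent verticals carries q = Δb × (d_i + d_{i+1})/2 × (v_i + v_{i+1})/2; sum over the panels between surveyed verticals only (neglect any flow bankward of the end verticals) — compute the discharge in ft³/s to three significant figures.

245 ft³/s

Panel 1-2: Δb = 8.7 ft, d̄ = (0.00+4.16)/2 = 2.08, v̄ = (0.00+2.40)/2 = 1.2 → q = 8.7×2.08×1.2 = 21.72 ft³/s
Panel 2-3: Δb = 4.7 ft, d̄ = (4.16+4.72)/2 = 4.44, v̄ = (2.40+2.56)/2 = 2.48 → q = 4.7×4.44×2.48 = 51.75 ft³/s
Panel 3-4: Δb = 56.9 ft, d̄ = (4.72+0.00)/2 = 2.36, v̄ = (2.56+0.00)/2 = 1.28 → q = 56.9×2.36×1.28 = 171.9 ft³/s
Q = Σ q = 245.4 ft³/s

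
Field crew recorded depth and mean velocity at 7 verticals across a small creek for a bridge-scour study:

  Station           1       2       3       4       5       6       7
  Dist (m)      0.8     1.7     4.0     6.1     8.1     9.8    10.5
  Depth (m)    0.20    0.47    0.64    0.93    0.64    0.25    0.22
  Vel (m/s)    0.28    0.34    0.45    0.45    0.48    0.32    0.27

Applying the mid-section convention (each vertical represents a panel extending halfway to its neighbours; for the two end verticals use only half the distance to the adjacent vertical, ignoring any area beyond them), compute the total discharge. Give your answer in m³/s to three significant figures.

w_1 = (1.7 − 0.8)/2 = 0.45 m; q_1 = 0.28 × 0.20 × 0.45 = 0.02520 m³/s
w_2 = (4.0 − 0.8)/2 = 1.6 m; q_2 = 0.34 × 0.47 × 1.6 = 0.2557 m³/s
w_3 = (6.1 − 1.7)/2 = 2.2 m; q_3 = 0.45 × 0.64 × 2.2 = 0.6336 m³/s
w_4 = (8.1 − 4.0)/2 = 2.05 m; q_4 = 0.45 × 0.93 × 2.05 = 0.8579 m³/s
w_5 = (9.8 − 6.1)/2 = 1.85 m; q_5 = 0.48 × 0.64 × 1.85 = 0.5683 m³/s
w_6 = (10.5 − 8.1)/2 = 1.2 m; q_6 = 0.32 × 0.25 × 1.2 = 0.09600 m³/s
w_7 = (10.5 − 9.8)/2 = 0.35 m; q_7 = 0.27 × 0.22 × 0.35 = 0.02079 m³/s
Q = Σ qᵢ = 2.458 m³/s

2.46 m³/s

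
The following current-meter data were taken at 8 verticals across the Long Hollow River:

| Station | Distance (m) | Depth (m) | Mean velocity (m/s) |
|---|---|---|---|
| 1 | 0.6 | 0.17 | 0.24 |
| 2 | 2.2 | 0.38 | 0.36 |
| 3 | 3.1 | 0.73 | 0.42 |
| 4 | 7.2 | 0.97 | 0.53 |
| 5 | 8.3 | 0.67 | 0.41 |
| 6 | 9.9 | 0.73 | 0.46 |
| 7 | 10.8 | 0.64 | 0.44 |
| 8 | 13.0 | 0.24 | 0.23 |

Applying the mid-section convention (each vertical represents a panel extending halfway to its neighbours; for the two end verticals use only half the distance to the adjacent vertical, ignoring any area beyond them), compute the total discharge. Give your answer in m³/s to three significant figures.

3.59 m³/s

w_1 = (2.2 − 0.6)/2 = 0.8 m; q_1 = 0.24 × 0.17 × 0.8 = 0.03264 m³/s
w_2 = (3.1 − 0.6)/2 = 1.25 m; q_2 = 0.36 × 0.38 × 1.25 = 0.1710 m³/s
w_3 = (7.2 − 2.2)/2 = 2.5 m; q_3 = 0.42 × 0.73 × 2.5 = 0.7665 m³/s
w_4 = (8.3 − 3.1)/2 = 2.6 m; q_4 = 0.53 × 0.97 × 2.6 = 1.337 m³/s
w_5 = (9.9 − 7.2)/2 = 1.35 m; q_5 = 0.41 × 0.67 × 1.35 = 0.3708 m³/s
w_6 = (10.8 − 8.3)/2 = 1.25 m; q_6 = 0.46 × 0.73 × 1.25 = 0.4198 m³/s
w_7 = (13.0 − 9.9)/2 = 1.55 m; q_7 = 0.44 × 0.64 × 1.55 = 0.4365 m³/s
w_8 = (13.0 − 10.8)/2 = 1.1 m; q_8 = 0.23 × 0.24 × 1.1 = 0.06072 m³/s
Q = Σ qᵢ = 3.595 m³/s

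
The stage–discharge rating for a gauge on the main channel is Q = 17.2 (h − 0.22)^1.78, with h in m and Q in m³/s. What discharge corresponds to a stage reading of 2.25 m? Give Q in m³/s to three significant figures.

Q = 17.2 × (2.25 − 0.22)^1.78 = 17.2 × 2.03^1.78 = 60.66 m³/s

60.7 m³/s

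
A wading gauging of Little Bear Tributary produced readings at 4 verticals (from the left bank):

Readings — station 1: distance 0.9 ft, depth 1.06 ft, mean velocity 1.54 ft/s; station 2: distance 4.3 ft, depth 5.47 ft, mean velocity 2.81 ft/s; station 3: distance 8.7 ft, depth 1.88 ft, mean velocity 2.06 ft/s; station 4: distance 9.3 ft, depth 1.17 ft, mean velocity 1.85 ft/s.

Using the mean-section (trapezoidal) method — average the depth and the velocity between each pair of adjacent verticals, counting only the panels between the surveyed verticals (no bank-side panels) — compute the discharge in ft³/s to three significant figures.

65.3 ft³/s

Panel 1-2: Δb = 3.4 ft, d̄ = (1.06+5.47)/2 = 3.265, v̄ = (1.54+2.81)/2 = 2.175 → q = 3.4×3.265×2.175 = 24.14 ft³/s
Panel 2-3: Δb = 4.4 ft, d̄ = (5.47+1.88)/2 = 3.675, v̄ = (2.81+2.06)/2 = 2.435 → q = 4.4×3.675×2.435 = 39.37 ft³/s
Panel 3-4: Δb = 0.6 ft, d̄ = (1.88+1.17)/2 = 1.525, v̄ = (2.06+1.85)/2 = 1.955 → q = 0.6×1.525×1.955 = 1.789 ft³/s
Q = Σ q = 65.31 ft³/s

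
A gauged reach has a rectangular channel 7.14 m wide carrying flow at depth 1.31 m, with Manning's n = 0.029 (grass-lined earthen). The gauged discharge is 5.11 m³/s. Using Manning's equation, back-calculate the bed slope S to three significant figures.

A = b·y = 7.14 × 1.31 = 9.353 m²
P = b + 2y = 7.14 + 2×1.31 = 9.760 m
R = A/P = 9.353/9.760 = 0.9583 m
S = (Q·n / (1·A·R^(2/3)))² = (5.11×0.029 / (1×9.353×0.9720))² = 0.0002657

0.000266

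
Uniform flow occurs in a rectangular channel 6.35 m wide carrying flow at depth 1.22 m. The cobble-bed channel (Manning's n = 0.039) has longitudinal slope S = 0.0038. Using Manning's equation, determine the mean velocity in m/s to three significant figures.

1.45 m/s

A = b·y = 6.35 × 1.22 = 7.747 m²
P = b + 2y = 6.35 + 2×1.22 = 8.790 m
R = A/P = 7.747/8.790 = 0.8813 m
Q = (1/n)·A·R^(2/3)·S^(1/2) = (1/0.039) × 7.747 × 0.8813^(2/3) × 0.0038^(1/2) = 11.26 m³/s
V = Q/A = 11.26/7.747 = 1.453 m/s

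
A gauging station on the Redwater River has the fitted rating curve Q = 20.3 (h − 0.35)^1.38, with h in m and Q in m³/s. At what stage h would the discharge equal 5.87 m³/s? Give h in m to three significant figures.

h − h₀ = (Q/C)^(1/b) = (5.87/20.3)^(1/1.38) = 0.4069 m
h = 0.35 + 0.4069 = 0.7569 m

0.757 m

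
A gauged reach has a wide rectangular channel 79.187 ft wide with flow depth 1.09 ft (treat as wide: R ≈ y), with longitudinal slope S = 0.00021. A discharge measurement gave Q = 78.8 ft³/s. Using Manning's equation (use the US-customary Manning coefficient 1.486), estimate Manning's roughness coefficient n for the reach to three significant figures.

A = b·y = 79.187 × 1.09 = 86.31 ft²
Wide channel: R ≈ y = 1.09 ft
n = (1.486/Q)·A·R^(2/3)·S^(1/2) = (1.486/78.8) × 86.31 × 1.059 × 0.01449 = 0.02498

0.0250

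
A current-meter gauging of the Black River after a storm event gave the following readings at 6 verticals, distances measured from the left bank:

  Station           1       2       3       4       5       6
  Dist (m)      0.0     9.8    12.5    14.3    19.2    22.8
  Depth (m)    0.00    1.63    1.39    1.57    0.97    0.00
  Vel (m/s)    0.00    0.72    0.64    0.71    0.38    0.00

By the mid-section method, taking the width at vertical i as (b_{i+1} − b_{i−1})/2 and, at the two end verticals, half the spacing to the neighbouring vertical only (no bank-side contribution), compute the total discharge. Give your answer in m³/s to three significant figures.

w_2 = (12.5 − 0.0)/2 = 6.25 m; q_2 = 0.72 × 1.63 × 6.25 = 7.335 m³/s
w_3 = (14.3 − 9.8)/2 = 2.25 m; q_3 = 0.64 × 1.39 × 2.25 = 2.002 m³/s
w_4 = (19.2 − 12.5)/2 = 3.35 m; q_4 = 0.71 × 1.57 × 3.35 = 3.734 m³/s
w_5 = (22.8 − 14.3)/2 = 4.25 m; q_5 = 0.38 × 0.97 × 4.25 = 1.567 m³/s
Stations 1, 6 contribute zero (depth or velocity is 0).
Q = Σ qᵢ = 14.64 m³/s

14.6 m³/s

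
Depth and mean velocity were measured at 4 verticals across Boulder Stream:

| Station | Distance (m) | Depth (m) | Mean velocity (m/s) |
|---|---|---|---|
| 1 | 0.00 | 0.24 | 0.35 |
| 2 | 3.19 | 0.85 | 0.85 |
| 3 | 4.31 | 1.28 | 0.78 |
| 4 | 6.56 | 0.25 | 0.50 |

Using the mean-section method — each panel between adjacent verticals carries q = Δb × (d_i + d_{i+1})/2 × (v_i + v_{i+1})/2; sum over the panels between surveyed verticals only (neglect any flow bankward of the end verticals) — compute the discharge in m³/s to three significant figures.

Panel 1-2: Δb = 3.19 m, d̄ = (0.24+0.85)/2 = 0.545, v̄ = (0.35+0.85)/2 = 0.6 → q = 3.19×0.545×0.6 = 1.043 m³/s
Panel 2-3: Δb = 1.12 m, d̄ = (0.85+1.28)/2 = 1.065, v̄ = (0.85+0.78)/2 = 0.815 → q = 1.12×1.065×0.815 = 0.9721 m³/s
Panel 3-4: Δb = 2.25 m, d̄ = (1.28+0.25)/2 = 0.765, v̄ = (0.78+0.50)/2 = 0.64 → q = 2.25×0.765×0.64 = 1.102 m³/s
Q = Σ q = 3.117 m³/s

3.12 m³/s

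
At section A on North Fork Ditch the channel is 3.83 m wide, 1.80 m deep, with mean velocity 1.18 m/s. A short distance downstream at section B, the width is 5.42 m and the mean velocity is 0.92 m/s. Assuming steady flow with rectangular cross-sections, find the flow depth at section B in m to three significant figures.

1.63 m

Q = A₁V₁ = (3.83×1.80) × 1.18 = 8.135 m³/s
d₂ = Q/(b₂ V₂) = 8.135/(5.42×0.92) = 1.631 m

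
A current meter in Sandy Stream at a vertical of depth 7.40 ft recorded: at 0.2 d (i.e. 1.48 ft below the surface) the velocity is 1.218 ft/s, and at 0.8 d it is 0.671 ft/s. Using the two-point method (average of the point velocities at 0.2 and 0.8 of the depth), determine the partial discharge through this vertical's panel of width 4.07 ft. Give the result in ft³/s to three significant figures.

28.4 ft³/s

v̄ = (1.218 + 0.671) / 2 = 0.9445 ft/s
q = v̄ × d × w = 0.9445 × 7.40 × 4.07 = 28.45 ft³/s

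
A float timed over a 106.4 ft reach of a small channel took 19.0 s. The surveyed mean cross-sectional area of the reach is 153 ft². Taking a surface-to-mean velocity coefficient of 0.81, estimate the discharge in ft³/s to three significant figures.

v_surface = L / t̄ = 106.4 / 19 = 5.600 ft/s
v_mean = 0.81 × 5.600 = 4.536 ft/s
Q = A × v_mean = 153 × 4.536 = 694.0 ft³/s

694 ft³/s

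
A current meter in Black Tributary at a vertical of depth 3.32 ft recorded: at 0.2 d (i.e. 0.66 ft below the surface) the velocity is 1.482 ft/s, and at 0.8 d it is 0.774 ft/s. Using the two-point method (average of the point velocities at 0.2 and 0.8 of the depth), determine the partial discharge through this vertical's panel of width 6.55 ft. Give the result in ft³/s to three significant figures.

24.5 ft³/s

v̄ = (1.482 + 0.774) / 2 = 1.128 ft/s
q = v̄ × d × w = 1.128 × 3.32 × 6.55 = 24.53 ft³/s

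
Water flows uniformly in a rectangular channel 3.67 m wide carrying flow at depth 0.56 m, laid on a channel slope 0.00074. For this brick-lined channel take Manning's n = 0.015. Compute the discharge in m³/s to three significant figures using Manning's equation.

2.12 m³/s

A = b·y = 3.67 × 0.56 = 2.055 m²
P = b + 2y = 3.67 + 2×0.56 = 4.790 m
R = A/P = 2.055/4.790 = 0.4291 m
Q = (1/n)·A·R^(2/3)·S^(1/2) = (1/0.015) × 2.055 × 0.4291^(2/3) × 0.00074^(1/2) = 2.120 m³/s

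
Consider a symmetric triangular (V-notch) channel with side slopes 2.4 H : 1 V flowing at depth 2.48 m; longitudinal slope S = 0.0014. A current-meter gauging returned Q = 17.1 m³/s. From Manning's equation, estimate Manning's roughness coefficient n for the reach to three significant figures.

A = z·y² = 2.4×2.48² = 14.76 m²
P = 2y√(1+z²) = 2×2.48×√(1+2.4²) = 12.90 m
R = A/P = 14.76/12.90 = 1.145 m
n = (1/Q)·A·R^(2/3)·S^(1/2) = (1/17.1) × 14.76 × 1.094 × 0.03742 = 0.03534

0.0353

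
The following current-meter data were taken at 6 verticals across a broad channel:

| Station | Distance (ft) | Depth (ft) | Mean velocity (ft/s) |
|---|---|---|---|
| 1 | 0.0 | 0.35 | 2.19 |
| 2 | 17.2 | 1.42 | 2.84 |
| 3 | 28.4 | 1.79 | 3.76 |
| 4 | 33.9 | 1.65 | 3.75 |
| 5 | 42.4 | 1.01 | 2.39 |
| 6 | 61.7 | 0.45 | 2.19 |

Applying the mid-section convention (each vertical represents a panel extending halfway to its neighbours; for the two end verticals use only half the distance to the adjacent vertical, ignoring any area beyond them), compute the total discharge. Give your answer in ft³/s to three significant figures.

w_1 = (17.2 − 0.0)/2 = 8.6 ft; q_1 = 2.19 × 0.35 × 8.6 = 6.592 ft³/s
w_2 = (28.4 − 0.0)/2 = 14.2 ft; q_2 = 2.84 × 1.42 × 14.2 = 57.27 ft³/s
w_3 = (33.9 − 17.2)/2 = 8.35 ft; q_3 = 3.76 × 1.79 × 8.35 = 56.20 ft³/s
w_4 = (42.4 − 28.4)/2 = 7 ft; q_4 = 3.75 × 1.65 × 7 = 43.31 ft³/s
w_5 = (61.7 − 33.9)/2 = 13.9 ft; q_5 = 2.39 × 1.01 × 13.9 = 33.55 ft³/s
w_6 = (61.7 − 42.4)/2 = 9.65 ft; q_6 = 2.19 × 0.45 × 9.65 = 9.510 ft³/s
Q = Σ qᵢ = 206.4 ft³/s

206 ft³/s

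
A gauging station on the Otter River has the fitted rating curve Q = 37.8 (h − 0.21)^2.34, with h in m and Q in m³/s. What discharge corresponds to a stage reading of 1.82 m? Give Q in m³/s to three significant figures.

115 m³/s

Q = 37.8 × (1.82 − 0.21)^2.34 = 37.8 × 1.61^2.34 = 115.2 m³/s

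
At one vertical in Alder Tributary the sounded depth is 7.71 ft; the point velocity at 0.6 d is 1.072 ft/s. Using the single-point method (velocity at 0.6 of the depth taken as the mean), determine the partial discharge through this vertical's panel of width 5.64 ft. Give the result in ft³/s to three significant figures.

v̄ = v₀.₆ = 1.072 ft/s
q = v̄ × d × w = 1.072 × 7.71 × 5.64 = 46.62 ft³/s

46.6 ft³/s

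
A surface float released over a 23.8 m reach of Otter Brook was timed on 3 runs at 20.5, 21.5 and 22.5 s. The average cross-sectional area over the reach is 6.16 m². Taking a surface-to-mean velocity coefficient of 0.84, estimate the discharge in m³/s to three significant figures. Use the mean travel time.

t̄ = (20.5 + 21.5 + 22.5) / 3 = 21.5 s
v_surface = L / t̄ = 23.8 / 21.5 = 1.107 m/s
v_mean = 0.84 × 1.107 = 0.9299 m/s
Q = A × v_mean = 6.16 × 0.9299 = 5.728 m³/s

5.73 m³/s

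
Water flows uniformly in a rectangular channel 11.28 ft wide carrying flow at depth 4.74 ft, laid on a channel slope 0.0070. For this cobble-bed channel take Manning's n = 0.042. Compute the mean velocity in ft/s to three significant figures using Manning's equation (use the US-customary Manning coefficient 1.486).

A = b·y = 11.28 × 4.74 = 53.47 ft²
P = b + 2y = 11.28 + 2×4.74 = 20.76 ft
R = A/P = 53.47/20.76 = 2.575 ft
Q = (1.486/n)·A·R^(2/3)·S^(1/2) = (1.486/0.042) × 53.47 × 2.575^(2/3) × 0.0070^(1/2) = 297.4 ft³/s
V = Q/A = 297.4/53.47 = 5.562 ft/s

5.56 ft/s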